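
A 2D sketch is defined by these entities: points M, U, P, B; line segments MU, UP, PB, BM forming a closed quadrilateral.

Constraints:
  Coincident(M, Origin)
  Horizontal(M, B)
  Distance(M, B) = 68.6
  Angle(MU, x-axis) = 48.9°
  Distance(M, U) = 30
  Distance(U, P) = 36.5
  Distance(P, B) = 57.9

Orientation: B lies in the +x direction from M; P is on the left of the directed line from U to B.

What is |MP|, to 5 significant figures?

66.472

M is at the origin; MB is horizontal with |MB| = 68.6 and B in +x, so B = (68.6, 0). MU runs at 48.9° with |MU| = 30.0, so U = (19.721, 22.607). P is determined by |UP| = 36.5 and |PB| = 57.9 together: it lies at the intersection of circle(U, 36.5) and circle(B, 57.9). With |UB| = 53.854, the foot of the radical line on UB is 8.1707 from U and the perpendicular offset is √(36.5² − 8.1707²) = 35.574. Taking the left-of-UB solution: P = (42.070, 51.465).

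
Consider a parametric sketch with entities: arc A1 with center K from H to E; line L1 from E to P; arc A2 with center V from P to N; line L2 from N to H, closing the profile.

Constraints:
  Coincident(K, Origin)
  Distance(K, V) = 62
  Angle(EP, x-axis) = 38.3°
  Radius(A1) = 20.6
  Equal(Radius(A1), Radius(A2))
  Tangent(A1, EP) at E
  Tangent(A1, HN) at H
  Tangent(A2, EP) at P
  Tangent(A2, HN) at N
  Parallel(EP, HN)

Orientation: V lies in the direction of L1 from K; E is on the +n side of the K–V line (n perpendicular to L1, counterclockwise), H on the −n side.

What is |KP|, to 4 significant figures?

65.33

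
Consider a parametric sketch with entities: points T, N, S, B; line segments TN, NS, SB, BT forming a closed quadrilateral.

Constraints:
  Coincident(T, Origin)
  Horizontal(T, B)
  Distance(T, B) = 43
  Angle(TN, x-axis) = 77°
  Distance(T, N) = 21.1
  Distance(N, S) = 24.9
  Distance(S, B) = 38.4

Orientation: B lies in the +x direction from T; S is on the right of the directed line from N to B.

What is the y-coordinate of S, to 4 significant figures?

-4.341

T is at the origin; T and B share the same y with |TB| = 43.0 and B in +x, so B = (43.0, 0). TN runs at 77.0° with |TN| = 21.1, so N = (4.746, 20.56). S is determined by |NS| = 24.9 and |SB| = 38.4 together: it lies at the intersection of circle(N, 24.9) and circle(B, 38.4). With |NB| = 43.43, the foot of the radical line on NB is 11.88 from N and the perpendicular offset is √(24.9² − 11.88²) = 21.89. Taking the right-of-NB solution: S = (4.846, -4.341).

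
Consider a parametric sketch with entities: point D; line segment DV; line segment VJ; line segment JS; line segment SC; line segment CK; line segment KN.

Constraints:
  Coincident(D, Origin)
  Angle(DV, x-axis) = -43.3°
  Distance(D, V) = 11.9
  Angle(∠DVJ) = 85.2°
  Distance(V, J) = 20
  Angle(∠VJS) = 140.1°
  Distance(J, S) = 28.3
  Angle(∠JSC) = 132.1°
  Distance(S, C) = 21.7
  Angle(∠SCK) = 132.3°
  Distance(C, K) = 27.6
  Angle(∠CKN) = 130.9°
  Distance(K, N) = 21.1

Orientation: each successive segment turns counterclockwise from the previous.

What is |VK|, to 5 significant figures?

63.443

∠JSC = 132.1° gives SC at 139.30° from the x-axis; with |SC| = 21.7, C = (3.9678, 49.933). ∠SCK = 132.3° gives CK at -173.00° from the x-axis; with |CK| = 27.6, K = (-23.426, 46.569). Then |VK| = |K − V| = 63.443.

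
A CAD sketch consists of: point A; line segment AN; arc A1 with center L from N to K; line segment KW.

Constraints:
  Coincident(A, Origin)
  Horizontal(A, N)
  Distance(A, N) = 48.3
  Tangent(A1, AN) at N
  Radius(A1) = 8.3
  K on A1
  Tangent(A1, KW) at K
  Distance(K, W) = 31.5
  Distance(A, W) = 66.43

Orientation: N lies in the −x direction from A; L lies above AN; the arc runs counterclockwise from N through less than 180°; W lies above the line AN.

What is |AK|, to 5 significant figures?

42.205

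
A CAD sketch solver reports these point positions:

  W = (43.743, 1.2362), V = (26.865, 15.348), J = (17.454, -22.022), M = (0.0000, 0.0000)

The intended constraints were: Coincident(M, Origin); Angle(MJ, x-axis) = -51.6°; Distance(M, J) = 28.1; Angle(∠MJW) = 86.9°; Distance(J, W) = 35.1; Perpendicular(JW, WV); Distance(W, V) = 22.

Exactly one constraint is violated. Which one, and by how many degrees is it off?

Perpendicular(JW, WV) — off by 8.60°.

M = (0.00, 0.00) ✓; MJ at -51.60° ✓; |MJ| = 28.10 ✓; ∠MJW = 86.90° ✓; |JW| = 35.10 ✓; ∠(JW, WV) = 98.60° ✗; |WV| = 22.00 ✓.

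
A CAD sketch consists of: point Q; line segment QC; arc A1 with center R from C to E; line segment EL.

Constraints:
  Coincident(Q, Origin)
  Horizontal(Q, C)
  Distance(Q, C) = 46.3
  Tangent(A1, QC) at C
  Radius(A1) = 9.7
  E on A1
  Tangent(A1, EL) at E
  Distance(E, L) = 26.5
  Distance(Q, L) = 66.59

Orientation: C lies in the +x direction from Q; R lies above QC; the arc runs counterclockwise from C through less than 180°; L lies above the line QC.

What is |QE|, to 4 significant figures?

56.84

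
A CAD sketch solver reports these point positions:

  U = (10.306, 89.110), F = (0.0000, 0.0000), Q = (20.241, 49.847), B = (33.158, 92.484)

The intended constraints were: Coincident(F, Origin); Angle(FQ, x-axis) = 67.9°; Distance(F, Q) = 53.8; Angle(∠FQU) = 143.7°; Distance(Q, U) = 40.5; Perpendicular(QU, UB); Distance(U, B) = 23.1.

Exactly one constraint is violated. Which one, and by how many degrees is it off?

Perpendicular(QU, UB) — off by 5.80°.

F = (0.00, 0.00) ✓; FQ at 67.90° ✓; |FQ| = 53.80 ✓; ∠FQU = 143.7° ✓; |QU| = 40.50 ✓; ∠(QU, UB) = 95.80° ✗; |UB| = 23.10 ✓.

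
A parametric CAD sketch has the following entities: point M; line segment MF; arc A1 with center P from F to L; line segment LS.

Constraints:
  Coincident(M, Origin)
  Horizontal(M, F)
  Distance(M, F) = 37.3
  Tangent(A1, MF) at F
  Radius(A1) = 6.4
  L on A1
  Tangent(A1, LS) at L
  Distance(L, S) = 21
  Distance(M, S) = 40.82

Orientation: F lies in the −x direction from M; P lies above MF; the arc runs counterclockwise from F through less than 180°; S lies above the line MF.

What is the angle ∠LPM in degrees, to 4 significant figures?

8.368°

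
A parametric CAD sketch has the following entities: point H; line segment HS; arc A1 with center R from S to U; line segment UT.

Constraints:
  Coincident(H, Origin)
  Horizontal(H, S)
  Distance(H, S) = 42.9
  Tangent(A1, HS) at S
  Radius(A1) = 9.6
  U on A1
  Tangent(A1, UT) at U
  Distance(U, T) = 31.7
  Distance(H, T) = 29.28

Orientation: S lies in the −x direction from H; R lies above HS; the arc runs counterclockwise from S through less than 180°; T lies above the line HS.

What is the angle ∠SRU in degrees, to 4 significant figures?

45.99°

Checks: ∠(RS, SH) = 90.00° ✓; |RU| = 9.600 ✓; ∠(RU, UT) = 90.00° ✓; |UT| = 31.70 ✓; |HT| = 29.28 ✓.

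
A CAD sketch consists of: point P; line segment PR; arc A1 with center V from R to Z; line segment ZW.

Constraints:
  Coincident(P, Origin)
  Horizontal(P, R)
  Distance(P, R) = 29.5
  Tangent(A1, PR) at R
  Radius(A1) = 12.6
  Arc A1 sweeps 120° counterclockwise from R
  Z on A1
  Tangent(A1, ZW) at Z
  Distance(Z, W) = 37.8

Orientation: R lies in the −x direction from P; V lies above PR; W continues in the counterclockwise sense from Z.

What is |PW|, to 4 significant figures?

63.81

P is at the origin; P and R share the same y with |PR| = 29.5 and R on the −x side, so R = (-29.50, 0.000). Tangency of A1 to PR means the radius VR is perpendicular to PR, so V = R + (0, 12.6) = (-29.50, 12.60). On A1, R sits at bearing -90° from V; a 120° counterclockwise sweep puts Z at bearing 30°, so Z = V + 12.6·(cos 30°, sin 30°) = (-18.59, 18.90). Since A1 is tangent to ZW there, VZ ⟂ ZW, so ZW runs along (−sin 30°, cos 30°); with |ZW| = 37.8, W = (-37.49, 51.64). Then |PW| = |W − P| = 63.81.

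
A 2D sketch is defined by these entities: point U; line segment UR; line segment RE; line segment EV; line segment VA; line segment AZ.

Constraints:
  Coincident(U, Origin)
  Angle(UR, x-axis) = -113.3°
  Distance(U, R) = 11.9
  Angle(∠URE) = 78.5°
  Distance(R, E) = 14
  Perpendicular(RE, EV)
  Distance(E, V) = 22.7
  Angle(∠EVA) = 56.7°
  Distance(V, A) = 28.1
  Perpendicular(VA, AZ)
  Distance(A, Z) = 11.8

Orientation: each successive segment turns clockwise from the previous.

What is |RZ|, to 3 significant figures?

3.97

U is at the origin; UR runs at -113.3° with length 11.9, so R = (-4.71, -10.9). ∠URE = 78.5° gives RE at 145° from the x-axis; with |RE| = 14.0, E = (-16.2, -2.94). RE is perpendicular to EV, so EV runs at 55.2°; with |EV| = 22.7, V = (-3.25, 15.7). ∠EVA = 56.7° gives VA at -68.1° from the x-axis; with |VA| = 28.1, A = (7.23, -10.4). VA is perpendicular to AZ, so AZ runs at -158°; with |AZ| = 11.8, Z = (-3.72, -14.8). Then |RZ| = |Z − R| = 3.97.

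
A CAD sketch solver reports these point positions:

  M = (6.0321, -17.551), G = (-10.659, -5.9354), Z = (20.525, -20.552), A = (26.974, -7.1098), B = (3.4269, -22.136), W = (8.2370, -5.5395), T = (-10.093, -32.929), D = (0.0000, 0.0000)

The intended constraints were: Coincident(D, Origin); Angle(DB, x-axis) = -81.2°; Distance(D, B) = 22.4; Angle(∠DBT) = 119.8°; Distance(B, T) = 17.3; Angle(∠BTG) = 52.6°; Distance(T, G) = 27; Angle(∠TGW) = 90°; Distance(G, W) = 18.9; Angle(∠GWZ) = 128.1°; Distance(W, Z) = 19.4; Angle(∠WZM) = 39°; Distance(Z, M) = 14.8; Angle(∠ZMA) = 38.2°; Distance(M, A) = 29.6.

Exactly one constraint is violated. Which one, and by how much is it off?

Distance(M, A) = 29.6 — off by 6.20.

D = (0.00, 0.00) ✓; DB at -81.20° ✓; |DB| = 22.40 ✓; ∠DBT = 119.8° ✓; |BT| = 17.30 ✓; ∠BTG = 52.60° ✓; |TG| = 27.00 ✓; ∠TGW = 90.00° ✓; |GW| = 18.90 ✓; ∠GWZ = 128.1° ✓; |WZ| = 19.40 ✓; ∠WZM = 39.00° ✓; |ZM| = 14.80 ✓; ∠ZMA = 38.20° ✓; |MA| = 23.40 ✗.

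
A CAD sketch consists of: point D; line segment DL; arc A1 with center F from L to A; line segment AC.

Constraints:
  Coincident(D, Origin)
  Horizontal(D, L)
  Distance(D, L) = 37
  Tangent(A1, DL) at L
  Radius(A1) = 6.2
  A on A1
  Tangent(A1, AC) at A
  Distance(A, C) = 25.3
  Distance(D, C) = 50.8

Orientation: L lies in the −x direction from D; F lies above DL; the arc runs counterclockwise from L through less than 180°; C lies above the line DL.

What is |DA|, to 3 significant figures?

32.2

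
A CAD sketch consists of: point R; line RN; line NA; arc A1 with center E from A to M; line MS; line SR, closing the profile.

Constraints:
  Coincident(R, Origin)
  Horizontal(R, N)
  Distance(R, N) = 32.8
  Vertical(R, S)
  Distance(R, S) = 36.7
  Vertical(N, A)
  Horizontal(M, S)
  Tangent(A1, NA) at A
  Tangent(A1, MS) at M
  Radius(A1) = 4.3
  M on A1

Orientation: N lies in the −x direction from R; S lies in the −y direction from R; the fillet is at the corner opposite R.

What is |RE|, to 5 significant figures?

43.151

R is at the origin; R and N share the same y with |RN| = 32.8 and N on the −x side, so N = (-32.800, 0.0000). R and S share the same x with |RS| = 36.7 and S on the −y side, so S = (0.0000, -36.700). The virtual corner opposite R is at (-32.800, -36.700). Since A1 is tangent to NA there, EA ⟂ NA and A1 meets MS tangentially, so EM is at right angles to MS, with radius 4.3, so the center E sits 4.3 in from both sides at E = (-28.500, -32.400). Then |RE| = |E − R| = 43.151.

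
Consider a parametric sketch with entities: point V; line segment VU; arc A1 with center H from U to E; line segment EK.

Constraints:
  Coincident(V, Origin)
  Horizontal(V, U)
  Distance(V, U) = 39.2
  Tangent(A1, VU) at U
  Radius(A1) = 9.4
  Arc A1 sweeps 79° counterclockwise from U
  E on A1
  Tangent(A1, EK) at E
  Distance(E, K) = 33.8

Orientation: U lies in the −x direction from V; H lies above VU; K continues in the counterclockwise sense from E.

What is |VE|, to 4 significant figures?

30.92

V is at the origin; VU is horizontal with |VU| = 39.2 and U on the −x side, so U = (-39.20, 0.000). A1 meets VU tangentially, so HU is at right angles to VU, so H = U + (0, 9.4) = (-39.20, 9.400). On A1, U sits at bearing -90° from H; a 79° counterclockwise sweep puts E at bearing -11°, so E = H + 9.4·(cos -11°, sin -11°) = (-29.97, 7.606). Then |VE| = |E − V| = 30.92.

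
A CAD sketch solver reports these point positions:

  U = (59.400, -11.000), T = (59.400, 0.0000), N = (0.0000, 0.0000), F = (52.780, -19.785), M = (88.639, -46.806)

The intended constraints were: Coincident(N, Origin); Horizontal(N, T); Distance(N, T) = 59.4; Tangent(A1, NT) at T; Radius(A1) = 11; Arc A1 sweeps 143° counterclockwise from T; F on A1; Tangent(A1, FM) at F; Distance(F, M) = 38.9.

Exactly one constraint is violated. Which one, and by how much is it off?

Distance(F, M) = 38.9 — off by 6.00.

N = (0.00, 0.00) ✓; N.y = 0.00, T.y = 0.00 ✓; |NT| = 59.40 ✓; ∠(UT, TN) = 90.00° ✓; |UT| = 11.00 ✓; bearing(U→F) − bearing(U→T) = 143.0° ✓; |UF| = 11.00 ✓; ∠(UF, FM) = 90.00° ✓; |FM| = 44.90 ✗.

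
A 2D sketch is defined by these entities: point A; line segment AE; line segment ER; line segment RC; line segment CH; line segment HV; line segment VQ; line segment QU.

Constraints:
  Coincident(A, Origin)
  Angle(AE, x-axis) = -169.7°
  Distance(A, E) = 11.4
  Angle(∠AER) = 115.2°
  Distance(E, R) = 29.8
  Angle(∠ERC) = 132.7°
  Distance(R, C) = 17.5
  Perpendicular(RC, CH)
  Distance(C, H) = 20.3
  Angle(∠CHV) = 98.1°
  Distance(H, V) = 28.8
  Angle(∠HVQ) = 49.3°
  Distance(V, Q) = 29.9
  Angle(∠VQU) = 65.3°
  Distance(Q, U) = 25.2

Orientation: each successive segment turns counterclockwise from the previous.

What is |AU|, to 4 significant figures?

36.68

A is at the origin; AE runs at -169.7° with length 11.4, so E = (-11.22, -2.038). ∠AER = 115.2° gives ER at -104.9° from the x-axis; with |ER| = 29.8, R = (-18.88, -30.84). ∠ERC = 132.7° gives RC at -57.60° from the x-axis; with |RC| = 17.5, C = (-9.502, -45.61). RC is perpendicular to CH, so CH runs at 32.40°; with |CH| = 20.3, H = (7.638, -34.73). ∠CHV = 98.1° gives HV at 114.3° from the x-axis; with |HV| = 28.8, V = (-4.214, -8.486). ∠HVQ = 49.3° gives VQ at -115.0° from the x-axis; with |VQ| = 29.9, Q = (-16.85, -35.58). ∠VQU = 65.3° gives QU at -0.3000° from the x-axis; with |QU| = 25.2, U = (8.350, -35.72). Then |AU| = |U − A| = 36.68.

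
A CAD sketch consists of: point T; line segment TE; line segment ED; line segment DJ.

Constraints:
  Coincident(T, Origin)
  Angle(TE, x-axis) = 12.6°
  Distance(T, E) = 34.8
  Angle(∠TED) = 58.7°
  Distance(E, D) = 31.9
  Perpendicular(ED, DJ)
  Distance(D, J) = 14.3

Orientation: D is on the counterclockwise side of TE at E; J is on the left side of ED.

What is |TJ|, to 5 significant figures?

20.719

∠TED = 58.7°, so ED runs at 12.6° + (180° − 58.7°) = 133.90° from the x-axis; with |ED| = 31.9, D = E + 31.9·(cos 133.90°, sin 133.90°) = (11.842, 30.577). ED is perpendicular to DJ; with |DJ| = 14.3 on the left of ED, J = D + 14.3·(-0.72055, -0.69340) = (1.5385, 20.661). Then |TJ| = |J − T| = 20.719.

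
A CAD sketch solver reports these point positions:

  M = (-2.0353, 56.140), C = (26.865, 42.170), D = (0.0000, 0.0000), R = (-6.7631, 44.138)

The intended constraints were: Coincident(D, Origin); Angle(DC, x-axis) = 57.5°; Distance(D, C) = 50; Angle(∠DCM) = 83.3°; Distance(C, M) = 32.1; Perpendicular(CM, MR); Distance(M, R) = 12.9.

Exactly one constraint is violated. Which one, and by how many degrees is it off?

Perpendicular(CM, MR) — off by 4.30°.

D = (0.00, 0.00) ✓; DC at 57.50° ✓; |DC| = 50.00 ✓; ∠DCM = 83.30° ✓; |CM| = 32.10 ✓; ∠(CM, MR) = 94.30° ✗; |MR| = 12.90 ✓.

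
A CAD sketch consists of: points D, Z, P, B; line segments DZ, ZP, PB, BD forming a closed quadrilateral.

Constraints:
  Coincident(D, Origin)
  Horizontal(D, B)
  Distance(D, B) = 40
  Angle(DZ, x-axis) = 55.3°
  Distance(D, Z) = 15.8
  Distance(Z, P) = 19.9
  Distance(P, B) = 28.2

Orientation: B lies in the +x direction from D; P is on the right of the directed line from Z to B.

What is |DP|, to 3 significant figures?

14.2

Checks: |ZP| = 19.90 ✓; |PB| = 28.20 ✓.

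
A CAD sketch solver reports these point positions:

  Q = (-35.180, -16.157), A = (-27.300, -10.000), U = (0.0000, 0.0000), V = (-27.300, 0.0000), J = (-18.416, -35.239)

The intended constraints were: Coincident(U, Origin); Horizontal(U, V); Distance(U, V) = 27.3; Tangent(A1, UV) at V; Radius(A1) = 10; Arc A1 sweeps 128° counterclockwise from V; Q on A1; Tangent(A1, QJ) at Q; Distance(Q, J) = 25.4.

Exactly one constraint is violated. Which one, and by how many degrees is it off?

Tangent(A1, QJ) at Q — off by 3.30°.

U = (0.00, 0.00) ✓; U.y = 0.00, V.y = 0.00 ✓; |UV| = 27.30 ✓; ∠(AV, VU) = 90.00° ✓; |AV| = 10.00 ✓; bearing(A→Q) − bearing(A→V) = 128.0° ✓; |AQ| = 10.00 ✓; ∠(AQ, QJ) = 86.70° ✗; |QJ| = 25.40 ✓.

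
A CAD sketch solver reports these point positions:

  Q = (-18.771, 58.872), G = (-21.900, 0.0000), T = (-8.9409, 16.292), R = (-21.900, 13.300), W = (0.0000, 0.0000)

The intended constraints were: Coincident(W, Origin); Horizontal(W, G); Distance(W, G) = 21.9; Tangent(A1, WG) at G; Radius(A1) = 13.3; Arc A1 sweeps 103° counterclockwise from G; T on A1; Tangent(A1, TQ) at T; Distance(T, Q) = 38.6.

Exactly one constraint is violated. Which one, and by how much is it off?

Distance(T, Q) = 38.6 — off by 5.10.

W = (0.00, 0.00) ✓; W.y = 0.00, G.y = 0.00 ✓; |WG| = 21.90 ✓; ∠(RG, GW) = 90.00° ✓; |RG| = 13.30 ✓; bearing(R→T) − bearing(R→G) = 103.0° ✓; |RT| = 13.30 ✓; ∠(RT, TQ) = 90.00° ✓; |TQ| = 43.70 ✗.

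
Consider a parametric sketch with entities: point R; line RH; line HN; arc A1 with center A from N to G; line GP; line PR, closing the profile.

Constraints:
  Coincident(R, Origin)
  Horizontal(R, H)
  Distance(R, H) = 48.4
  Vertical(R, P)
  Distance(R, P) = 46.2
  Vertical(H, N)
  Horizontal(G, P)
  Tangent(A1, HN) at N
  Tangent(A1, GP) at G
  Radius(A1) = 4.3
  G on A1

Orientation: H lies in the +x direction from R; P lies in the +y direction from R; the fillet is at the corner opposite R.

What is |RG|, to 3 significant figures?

63.9

The virtual corner opposite R is at (48.4, 46.2). A1 meets HN tangentially, so AN is at right angles to HN and A1 meets GP tangentially, so AG is at right angles to GP, with radius 4.3, so the center A sits 4.3 in from both sides at A = (44.1, 41.9). That places the tangent points at N = (48.4, 41.9) on HN and G = (44.1, 46.2) on GP. Then |RG| = |G − R| = 63.9.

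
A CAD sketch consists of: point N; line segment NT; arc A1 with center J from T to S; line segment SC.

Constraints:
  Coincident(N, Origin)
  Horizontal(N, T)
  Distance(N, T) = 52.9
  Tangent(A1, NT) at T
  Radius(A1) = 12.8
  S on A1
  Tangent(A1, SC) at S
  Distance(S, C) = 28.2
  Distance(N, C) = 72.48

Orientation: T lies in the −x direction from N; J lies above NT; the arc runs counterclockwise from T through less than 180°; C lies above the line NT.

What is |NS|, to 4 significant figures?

46.78

Checks: N = (0.00, 0.00) ✓; |JS| = 12.80 ✓; ∠(JS, SC) = 90.00° ✓; |SC| = 28.20 ✓; |NC| = 72.48 ✓.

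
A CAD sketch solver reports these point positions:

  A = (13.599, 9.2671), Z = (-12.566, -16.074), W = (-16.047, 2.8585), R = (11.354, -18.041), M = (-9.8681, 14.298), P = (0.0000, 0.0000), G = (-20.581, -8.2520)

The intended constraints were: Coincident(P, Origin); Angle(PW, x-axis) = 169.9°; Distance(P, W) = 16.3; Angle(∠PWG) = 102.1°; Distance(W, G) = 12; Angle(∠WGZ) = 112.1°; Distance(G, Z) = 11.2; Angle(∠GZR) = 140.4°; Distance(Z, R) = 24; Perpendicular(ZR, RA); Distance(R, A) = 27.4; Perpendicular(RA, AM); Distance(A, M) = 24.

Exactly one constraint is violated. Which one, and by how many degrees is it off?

Perpendicular(RA, AM) — off by 7.40°.

P = (0.00, 0.00) ✓; PW at 169.9° ✓; |PW| = 16.30 ✓; ∠PWG = 102.1° ✓; |WG| = 12.00 ✓; ∠WGZ = 112.1° ✓; |GZ| = 11.20 ✓; ∠GZR = 140.4° ✓; |ZR| = 24.00 ✓; ∠(ZR, RA) = 90.00° ✓; |RA| = 27.40 ✓; ∠(RA, AM) = 82.60° ✗; |AM| = 24.00 ✓.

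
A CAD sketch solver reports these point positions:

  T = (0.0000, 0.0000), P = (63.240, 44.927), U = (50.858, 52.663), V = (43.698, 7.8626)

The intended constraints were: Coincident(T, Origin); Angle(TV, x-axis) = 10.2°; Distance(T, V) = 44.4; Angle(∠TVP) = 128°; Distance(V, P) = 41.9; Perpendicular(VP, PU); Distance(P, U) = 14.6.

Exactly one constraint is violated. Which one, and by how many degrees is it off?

Perpendicular(VP, PU) — off by 4.20°.

T = (0.00, 0.00) ✓; TV at 10.20° ✓; |TV| = 44.40 ✓; ∠TVP = 128.0° ✓; |VP| = 41.90 ✓; ∠(VP, PU) = 85.80° ✗; |PU| = 14.60 ✓.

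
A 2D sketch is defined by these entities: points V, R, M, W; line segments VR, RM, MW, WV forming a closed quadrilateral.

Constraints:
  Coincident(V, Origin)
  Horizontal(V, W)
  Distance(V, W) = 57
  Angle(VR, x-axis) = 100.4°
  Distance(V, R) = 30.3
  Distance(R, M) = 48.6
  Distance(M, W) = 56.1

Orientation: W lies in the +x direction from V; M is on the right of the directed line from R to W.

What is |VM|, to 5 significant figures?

18.305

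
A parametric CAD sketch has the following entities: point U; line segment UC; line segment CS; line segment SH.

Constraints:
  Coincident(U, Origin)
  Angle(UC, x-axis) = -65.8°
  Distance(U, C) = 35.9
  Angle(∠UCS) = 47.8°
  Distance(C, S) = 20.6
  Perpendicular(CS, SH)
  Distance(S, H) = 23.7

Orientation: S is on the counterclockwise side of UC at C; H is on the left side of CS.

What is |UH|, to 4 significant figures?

4.553

U is at the origin; UC runs at -65.8° with length 35.9, so C = 35.9·(cos -65.8°, sin -65.8°) = (14.72, -32.75). ∠UCS = 47.8°, so CS runs at -65.8° + (180° − 47.8°) = 66.40° from the x-axis; with |CS| = 20.6, S = C + 20.6·(cos 66.40°, sin 66.40°) = (22.96, -13.87). CS is perpendicular to SH; with |SH| = 23.7 on the left of CS, H = S + 23.7·(-0.9164, 0.4003) = (1.246, -4.380). Then |UH| = |H − U| = 4.553.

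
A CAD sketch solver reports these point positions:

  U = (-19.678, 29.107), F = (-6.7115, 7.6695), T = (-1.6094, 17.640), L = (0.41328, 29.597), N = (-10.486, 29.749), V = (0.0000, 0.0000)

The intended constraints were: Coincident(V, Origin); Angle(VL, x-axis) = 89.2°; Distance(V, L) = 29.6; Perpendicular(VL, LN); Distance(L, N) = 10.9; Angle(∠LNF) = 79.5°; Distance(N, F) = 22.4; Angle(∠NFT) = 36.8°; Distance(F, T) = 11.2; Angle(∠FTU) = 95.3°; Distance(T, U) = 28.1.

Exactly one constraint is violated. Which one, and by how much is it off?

Distance(T, U) = 28.1 — off by 6.70.

V = (0.00, 0.00) ✓; VL at 89.20° ✓; |VL| = 29.60 ✓; ∠(VL, LN) = 90.00° ✓; |LN| = 10.90 ✓; ∠LNF = 79.50° ✓; |NF| = 22.40 ✓; ∠NFT = 36.80° ✓; |FT| = 11.20 ✓; ∠FTU = 95.30° ✓; |TU| = 21.40 ✗.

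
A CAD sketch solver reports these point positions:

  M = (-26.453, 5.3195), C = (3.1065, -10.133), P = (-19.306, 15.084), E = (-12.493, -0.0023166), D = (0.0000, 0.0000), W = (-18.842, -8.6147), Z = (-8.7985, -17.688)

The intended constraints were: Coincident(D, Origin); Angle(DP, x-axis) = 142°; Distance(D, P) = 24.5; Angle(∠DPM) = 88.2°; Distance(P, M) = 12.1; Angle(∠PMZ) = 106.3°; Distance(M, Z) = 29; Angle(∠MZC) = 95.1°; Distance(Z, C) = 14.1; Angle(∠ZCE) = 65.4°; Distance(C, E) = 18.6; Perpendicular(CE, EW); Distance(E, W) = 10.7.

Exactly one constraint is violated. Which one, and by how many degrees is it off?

Perpendicular(CE, EW) — off by 3.40°.

D = (0.00, 0.00) ✓; DP at 142.0° ✓; |DP| = 24.50 ✓; ∠DPM = 88.20° ✓; |PM| = 12.10 ✓; ∠PMZ = 106.3° ✓; |MZ| = 29.00 ✓; ∠MZC = 95.10° ✓; |ZC| = 14.10 ✓; ∠ZCE = 65.40° ✓; |CE| = 18.60 ✓; ∠(CE, EW) = 86.60° ✗; |EW| = 10.70 ✓.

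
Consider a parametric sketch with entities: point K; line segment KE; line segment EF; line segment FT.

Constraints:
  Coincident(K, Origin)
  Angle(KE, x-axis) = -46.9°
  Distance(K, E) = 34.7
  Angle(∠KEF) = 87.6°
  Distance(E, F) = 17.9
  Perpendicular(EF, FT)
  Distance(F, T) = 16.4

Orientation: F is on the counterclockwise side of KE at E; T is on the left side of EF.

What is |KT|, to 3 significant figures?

24.6

K is at the origin; KE runs at -46.9° with length 34.7, so E = 34.7·(cos -46.9°, sin -46.9°) = (23.7, -25.3). ∠KEF = 87.6°, so EF runs at -46.9° + (180° − 87.6°) = 45.5° from the x-axis; with |EF| = 17.9, F = E + 17.9·(cos 45.5°, sin 45.5°) = (36.3, -12.6). EF is perpendicular to FT; with |FT| = 16.4 on the left of EF, T = F + 16.4·(-0.713, 0.701) = (24.6, -1.07). Then |KT| = |T − K| = 24.6.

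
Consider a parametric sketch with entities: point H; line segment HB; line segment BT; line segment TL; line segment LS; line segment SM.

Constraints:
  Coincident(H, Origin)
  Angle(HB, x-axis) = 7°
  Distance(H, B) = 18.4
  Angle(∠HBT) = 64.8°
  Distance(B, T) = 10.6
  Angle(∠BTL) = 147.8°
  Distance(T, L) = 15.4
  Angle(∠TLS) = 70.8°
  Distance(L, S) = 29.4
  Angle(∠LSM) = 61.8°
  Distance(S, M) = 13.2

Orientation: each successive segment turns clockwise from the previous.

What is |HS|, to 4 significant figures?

12.23

H is at the origin; HB runs at 7.0° with length 18.4, so B = (18.26, 2.242). ∠HBT = 64.8° gives BT at -108.2° from the x-axis; with |BT| = 10.6, T = (14.95, -7.827). ∠BTL = 147.8° gives TL at -140.4° from the x-axis; with |TL| = 15.4, L = (3.086, -17.64). ∠TLS = 70.8° gives LS at 110.4° from the x-axis; with |LS| = 29.4, S = (-7.162, 9.912). Then |HS| = |S − H| = 12.23.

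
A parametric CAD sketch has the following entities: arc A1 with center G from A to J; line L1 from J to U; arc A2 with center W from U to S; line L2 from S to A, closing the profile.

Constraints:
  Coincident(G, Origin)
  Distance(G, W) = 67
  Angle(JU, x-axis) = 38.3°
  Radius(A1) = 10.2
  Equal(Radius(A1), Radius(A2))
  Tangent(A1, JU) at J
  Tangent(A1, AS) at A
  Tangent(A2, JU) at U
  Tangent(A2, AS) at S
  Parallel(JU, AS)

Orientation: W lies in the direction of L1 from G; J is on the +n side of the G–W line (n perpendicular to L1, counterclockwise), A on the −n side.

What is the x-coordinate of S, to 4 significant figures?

58.90

Tangency of A1 to both parallel lines with radius 10.2 puts J and A at G ± 10.2·n: J = (-6.322, 8.005), A = (6.322, -8.005). Equal radii place U and S the same way about W: U = W + 10.2·n = (46.26, 49.53), S = W − 10.2·n = (58.90, 33.52). So S.x = 58.90.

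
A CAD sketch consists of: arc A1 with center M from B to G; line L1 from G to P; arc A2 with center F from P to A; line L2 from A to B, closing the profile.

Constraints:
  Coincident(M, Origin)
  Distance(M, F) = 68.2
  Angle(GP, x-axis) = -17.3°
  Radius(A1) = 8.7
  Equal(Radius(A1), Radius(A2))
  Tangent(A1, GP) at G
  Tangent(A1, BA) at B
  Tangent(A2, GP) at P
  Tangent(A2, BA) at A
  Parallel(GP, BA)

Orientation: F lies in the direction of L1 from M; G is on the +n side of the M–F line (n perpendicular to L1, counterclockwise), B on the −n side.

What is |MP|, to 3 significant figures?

68.8

The slot axis is L1's direction at -17.3°, so u = (cos -17.3°, sin -17.3°) = (0.955, -0.297) and n = (−sin -17.3°, cos -17.3°) = (0.297, 0.955). M is at the origin and F lies 68.2 along u from M, so F = 68.2·u = (65.1, -20.3). Tangency of A1 to both parallel lines with radius 8.7 puts G and B at M ± 8.7·n: G = (2.59, 8.31), B = (-2.59, -8.31). Equal radii place P and A the same way about F: P = F + 8.7·n = (67.7, -12.0), A = F − 8.7·n = (62.5, -28.6). Then |MP| = |P − M| = 68.8.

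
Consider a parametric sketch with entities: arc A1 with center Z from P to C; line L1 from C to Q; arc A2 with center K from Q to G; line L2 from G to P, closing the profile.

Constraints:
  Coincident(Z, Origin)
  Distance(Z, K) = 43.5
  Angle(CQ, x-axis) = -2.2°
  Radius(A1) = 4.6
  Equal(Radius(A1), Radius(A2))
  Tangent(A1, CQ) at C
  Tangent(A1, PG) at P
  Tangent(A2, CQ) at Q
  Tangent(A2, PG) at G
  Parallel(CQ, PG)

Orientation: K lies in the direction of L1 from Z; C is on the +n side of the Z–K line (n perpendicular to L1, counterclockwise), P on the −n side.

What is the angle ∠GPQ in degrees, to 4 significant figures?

11.94°

The slot axis is L1's direction at -2.2°, so u = (cos -2.2°, sin -2.2°) = (0.9993, -0.03839) and n = (−sin -2.2°, cos -2.2°) = (0.03839, 0.9993). Z is at the origin and K lies 43.5 along u from Z, so K = 43.5·u = (43.47, -1.670). Tangency of A1 to both parallel lines with radius 4.6 puts C and P at Z ± 4.6·n: C = (0.1766, 4.597), P = (-0.1766, -4.597). Equal radii place Q and G the same way about K: Q = K + 4.6·n = (43.64, 2.927), G = K − 4.6·n = (43.29, -6.266). Then cos ∠GPQ = PG·PQ / (|PG||PQ|), giving 11.94°.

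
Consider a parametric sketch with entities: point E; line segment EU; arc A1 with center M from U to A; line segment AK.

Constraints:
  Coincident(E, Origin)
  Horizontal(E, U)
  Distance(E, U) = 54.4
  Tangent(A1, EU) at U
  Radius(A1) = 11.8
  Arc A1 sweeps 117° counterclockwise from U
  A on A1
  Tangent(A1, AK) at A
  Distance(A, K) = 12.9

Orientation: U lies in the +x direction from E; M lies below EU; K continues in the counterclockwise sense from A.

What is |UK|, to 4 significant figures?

29.03

E is at the origin; EU is horizontal with |EU| = 54.4 and U on the +x side, so U = (54.40, 0.000). A1 meets EU tangentially, so MU is at right angles to EU, so M = U + (0, -11.8) = (54.40, -11.80). On A1, U sits at bearing 90° from M; a 117° counterclockwise sweep puts A at bearing 207°, so A = M + 11.8·(cos 207°, sin 207°) = (43.89, -17.16). Tangency of A1 to AK means the radius MA is perpendicular to AK, so AK runs along (−sin 207°, cos 207°); with |AK| = 12.9, K = (49.74, -28.65). Then |UK| = |K − U| = 29.03.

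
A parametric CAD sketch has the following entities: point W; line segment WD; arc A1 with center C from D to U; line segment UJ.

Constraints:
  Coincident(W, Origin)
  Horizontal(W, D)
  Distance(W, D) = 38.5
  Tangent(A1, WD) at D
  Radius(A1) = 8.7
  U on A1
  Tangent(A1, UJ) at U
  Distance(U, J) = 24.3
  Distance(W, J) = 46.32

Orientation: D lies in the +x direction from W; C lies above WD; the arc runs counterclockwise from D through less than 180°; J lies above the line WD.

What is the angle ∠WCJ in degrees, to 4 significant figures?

87.79°

W is at the origin; W and D share the same y with |WD| = 38.5 and D on the +x side, so D = (38.50, 0.000). Tangency of A1 to WD means the radius CD is perpendicular to WD, so C = D + (0, 8.7) = (38.50, 8.700). Since CU ⟂ UJ (tangency), |CJ| = √(8.7² + 24.3²) = 25.81 regardless of where U sits on A1. So J lies on both circle(W, 46.32) and circle(C, 25.81); the above-WD intersection is J = (31.84, 33.64). U is the foot of the tangent from J: U = (45.66, 13.65).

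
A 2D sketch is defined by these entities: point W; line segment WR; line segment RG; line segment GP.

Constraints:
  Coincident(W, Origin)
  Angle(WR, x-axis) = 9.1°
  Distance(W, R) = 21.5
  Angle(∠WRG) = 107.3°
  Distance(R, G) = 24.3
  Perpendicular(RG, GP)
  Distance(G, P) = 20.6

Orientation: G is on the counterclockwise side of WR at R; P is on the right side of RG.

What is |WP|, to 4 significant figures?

51.32

∠WRG = 107.3°, so RG runs at 9.1° + (180° − 107.3°) = 81.80° from the x-axis; with |RG| = 24.3, G = R + 24.3·(cos 81.80°, sin 81.80°) = (24.70, 27.45). The perpendicularity gives GP at right angles to RG; with |GP| = 20.6 on the right of RG, P = G + 20.6·(0.9898, -0.1426) = (45.08, 24.51). Then |WP| = |P − W| = 51.32.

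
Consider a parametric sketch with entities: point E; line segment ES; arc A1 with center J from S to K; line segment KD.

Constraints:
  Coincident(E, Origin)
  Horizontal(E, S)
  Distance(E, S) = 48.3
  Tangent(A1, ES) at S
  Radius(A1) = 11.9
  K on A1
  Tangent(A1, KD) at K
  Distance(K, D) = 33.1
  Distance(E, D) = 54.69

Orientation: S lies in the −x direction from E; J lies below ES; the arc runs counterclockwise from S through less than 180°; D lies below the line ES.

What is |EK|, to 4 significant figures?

60.20

E is at the origin; ES is horizontal with |ES| = 48.3 and S on the −x side, so S = (-48.30, 0.000). A1 meets ES tangentially, so JS is at right angles to ES, so J = S + (0, -11.9) = (-48.30, -11.90). Since JK ⟂ KD (tangency), |JD| = √(11.9² + 33.1²) = 35.17 regardless of where K sits on A1. So D lies on both circle(E, 54.69) and circle(J, 35.17); the below-ES intersection is D = (-33.03, -43.59). K is the foot of the tangent from D: K = (-56.64, -20.39).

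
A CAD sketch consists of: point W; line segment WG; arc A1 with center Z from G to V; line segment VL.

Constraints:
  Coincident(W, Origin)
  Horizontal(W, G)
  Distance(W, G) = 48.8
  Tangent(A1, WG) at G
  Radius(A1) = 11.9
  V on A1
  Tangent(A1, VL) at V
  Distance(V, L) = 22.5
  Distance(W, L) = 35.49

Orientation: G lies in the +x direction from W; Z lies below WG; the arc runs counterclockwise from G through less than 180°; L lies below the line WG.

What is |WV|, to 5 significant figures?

39.305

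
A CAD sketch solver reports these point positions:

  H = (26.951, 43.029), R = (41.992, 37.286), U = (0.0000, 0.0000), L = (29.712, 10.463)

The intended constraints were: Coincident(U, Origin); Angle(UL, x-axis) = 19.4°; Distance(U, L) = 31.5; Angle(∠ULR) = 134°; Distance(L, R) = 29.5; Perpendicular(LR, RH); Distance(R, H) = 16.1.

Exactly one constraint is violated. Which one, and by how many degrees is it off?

Perpendicular(LR, RH) — off by 3.70°.

U = (0.00, 0.00) ✓; UL at 19.40° ✓; |UL| = 31.50 ✓; ∠ULR = 134.0° ✓; |LR| = 29.50 ✓; ∠(LR, RH) = 93.70° ✗; |RH| = 16.10 ✓.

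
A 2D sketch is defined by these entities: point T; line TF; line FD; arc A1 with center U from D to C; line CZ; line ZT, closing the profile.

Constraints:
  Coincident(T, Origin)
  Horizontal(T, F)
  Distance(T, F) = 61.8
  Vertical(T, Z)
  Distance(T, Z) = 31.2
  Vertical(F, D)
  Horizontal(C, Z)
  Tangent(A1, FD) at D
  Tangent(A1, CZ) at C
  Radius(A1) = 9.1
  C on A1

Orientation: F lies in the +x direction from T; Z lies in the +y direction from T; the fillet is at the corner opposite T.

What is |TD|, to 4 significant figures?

65.63

The virtual corner opposite T is at (61.80, 31.20). A1 meets FD tangentially, so UD is at right angles to FD and the tangent condition forces UC to be normal to CZ, with radius 9.1, so the center U sits 9.1 in from both sides at U = (52.70, 22.10). That places the tangent points at D = (61.80, 22.10) on FD and C = (52.70, 31.20) on CZ. Then |TD| = |D − T| = 65.63.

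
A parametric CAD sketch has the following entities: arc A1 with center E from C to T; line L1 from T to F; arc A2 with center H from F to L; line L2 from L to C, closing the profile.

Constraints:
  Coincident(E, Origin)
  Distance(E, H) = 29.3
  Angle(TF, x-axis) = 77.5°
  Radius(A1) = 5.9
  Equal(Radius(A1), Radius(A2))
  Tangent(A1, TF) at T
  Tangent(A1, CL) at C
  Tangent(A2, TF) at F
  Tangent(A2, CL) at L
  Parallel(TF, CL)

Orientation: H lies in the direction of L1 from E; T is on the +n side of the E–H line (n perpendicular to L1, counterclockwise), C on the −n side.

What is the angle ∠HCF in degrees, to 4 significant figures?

10.55°

The slot axis is L1's direction at 77.5°, so u = (cos 77.5°, sin 77.5°) = (0.2164, 0.9763) and n = (−sin 77.5°, cos 77.5°) = (-0.9763, 0.2164). E is at the origin and H lies 29.3 along u from E, so H = 29.3·u = (6.342, 28.61). Tangency of A1 to both parallel lines with radius 5.9 puts T and C at E ± 5.9·n: T = (-5.760, 1.277), C = (5.760, -1.277). Equal radii place F and L the same way about H: F = H + 5.9·n = (0.5815, 29.88), L = H − 5.9·n = (12.10, 27.33). Then cos ∠HCF = CH·CF / (|CH||CF|), giving 10.55°.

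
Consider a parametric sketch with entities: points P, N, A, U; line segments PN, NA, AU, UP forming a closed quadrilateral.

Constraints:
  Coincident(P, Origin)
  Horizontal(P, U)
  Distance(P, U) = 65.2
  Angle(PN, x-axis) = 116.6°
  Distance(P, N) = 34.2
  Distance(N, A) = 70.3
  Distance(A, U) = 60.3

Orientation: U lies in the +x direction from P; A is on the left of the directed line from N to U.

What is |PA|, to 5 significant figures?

76.285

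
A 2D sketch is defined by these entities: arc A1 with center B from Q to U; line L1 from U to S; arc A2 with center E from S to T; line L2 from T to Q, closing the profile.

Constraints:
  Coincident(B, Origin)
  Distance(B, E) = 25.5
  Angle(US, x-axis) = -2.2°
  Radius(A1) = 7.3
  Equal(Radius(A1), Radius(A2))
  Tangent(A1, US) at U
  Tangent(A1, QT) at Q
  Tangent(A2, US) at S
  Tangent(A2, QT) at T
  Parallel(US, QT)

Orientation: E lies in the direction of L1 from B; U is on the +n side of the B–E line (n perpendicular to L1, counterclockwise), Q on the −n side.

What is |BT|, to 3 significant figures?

26.5

The slot axis is L1's direction at -2.2°, so u = (cos -2.2°, sin -2.2°) = (0.999, -0.0384) and n = (−sin -2.2°, cos -2.2°) = (0.0384, 0.999). B is at the origin and E lies 25.5 along u from B, so E = 25.5·u = (25.5, -0.979). Tangency of A1 to both parallel lines with radius 7.3 puts U and Q at B ± 7.3·n: U = (0.280, 7.29), Q = (-0.280, -7.29). Equal radii place S and T the same way about E: S = E + 7.3·n = (25.8, 6.32), T = E − 7.3·n = (25.2, -8.27). Then |BT| = |T − B| = 26.5.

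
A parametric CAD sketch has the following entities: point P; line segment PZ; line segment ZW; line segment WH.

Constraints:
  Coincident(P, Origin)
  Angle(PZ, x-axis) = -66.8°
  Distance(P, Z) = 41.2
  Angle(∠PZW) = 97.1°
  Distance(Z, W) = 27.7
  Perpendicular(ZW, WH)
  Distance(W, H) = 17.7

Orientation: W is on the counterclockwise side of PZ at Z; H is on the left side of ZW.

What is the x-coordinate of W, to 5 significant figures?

42.844

P is at the origin; PZ runs at -66.8° with length 41.2, so Z = 41.2·(cos -66.8°, sin -66.8°) = (16.230, -37.868). ∠PZW = 97.1°, so ZW runs at -66.8° + (180° − 97.1°) = 16.100° from the x-axis; with |ZW| = 27.7, W = Z + 27.7·(cos 16.100°, sin 16.100°) = (42.844, -30.187). So W.x = 42.844.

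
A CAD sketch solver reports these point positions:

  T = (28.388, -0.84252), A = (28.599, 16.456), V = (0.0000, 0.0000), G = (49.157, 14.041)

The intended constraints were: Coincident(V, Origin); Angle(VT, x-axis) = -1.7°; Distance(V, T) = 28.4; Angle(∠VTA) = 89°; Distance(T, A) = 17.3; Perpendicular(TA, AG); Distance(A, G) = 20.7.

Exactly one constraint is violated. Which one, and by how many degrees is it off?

Perpendicular(TA, AG) — off by 6.00°.

V = (0.00, 0.00) ✓; VT at -1.700° ✓; |VT| = 28.40 ✓; ∠VTA = 89.00° ✓; |TA| = 17.30 ✓; ∠(TA, AG) = 96.00° ✗; |AG| = 20.70 ✓.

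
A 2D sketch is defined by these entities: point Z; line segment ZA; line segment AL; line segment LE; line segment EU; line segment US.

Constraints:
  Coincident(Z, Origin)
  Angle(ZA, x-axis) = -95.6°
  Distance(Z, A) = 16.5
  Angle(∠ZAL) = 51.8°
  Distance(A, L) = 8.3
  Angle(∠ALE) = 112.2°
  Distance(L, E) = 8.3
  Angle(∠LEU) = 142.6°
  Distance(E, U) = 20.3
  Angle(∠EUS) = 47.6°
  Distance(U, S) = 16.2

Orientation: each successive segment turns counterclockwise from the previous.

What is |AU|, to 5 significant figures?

27.951

∠ALE = 112.2° gives LE at 100.40° from the x-axis; with |LE| = 8.3, E = (3.8839, -3.7858). ∠LEU = 142.6° gives EU at 137.80° from the x-axis; with |EU| = 20.3, U = (-11.154, 9.8501). Then |AU| = |U − A| = 27.951.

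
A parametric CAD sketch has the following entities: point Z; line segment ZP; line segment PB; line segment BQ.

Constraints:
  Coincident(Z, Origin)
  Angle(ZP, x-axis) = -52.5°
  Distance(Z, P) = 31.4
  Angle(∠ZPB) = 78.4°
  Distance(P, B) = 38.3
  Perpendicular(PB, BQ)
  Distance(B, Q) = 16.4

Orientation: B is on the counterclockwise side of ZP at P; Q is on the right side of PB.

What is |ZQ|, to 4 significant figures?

56.98

∠ZPB = 78.4°, so PB runs at -52.5° + (180° − 78.4°) = 49.10° from the x-axis; with |PB| = 38.3, B = P + 38.3·(cos 49.10°, sin 49.10°) = (44.19, 4.038). The perpendicularity gives BQ at right angles to PB; with |BQ| = 16.4 on the right of PB, Q = B + 16.4·(0.7559, -0.6547) = (56.59, -6.700). Then |ZQ| = |Q − Z| = 56.98.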